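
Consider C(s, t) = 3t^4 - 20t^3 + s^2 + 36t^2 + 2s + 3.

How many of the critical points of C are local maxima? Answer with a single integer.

0

C separates as a function of s plus a function of t, so ∇C=0 decouples.
∂C/∂s = 2(s + 1) = 0 at s ∈ {-1}; ∂C/∂t = 12t(t - 3)(t - 2) = 0 at t ∈ {0, 2, 3}.
The Hessian is diagonal: diag(C_ss, C_tt). Second derivatives: C_ss(-1)=2; C_tt(0)=72, C_tt(2)=-24, C_tt(3)=36.
Local maxima occur where both diagonal entries negative: none. Count: 0.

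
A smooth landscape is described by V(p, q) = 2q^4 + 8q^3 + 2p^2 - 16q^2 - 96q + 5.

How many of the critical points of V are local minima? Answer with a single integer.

2

V separates as a function of p plus a function of q, so ∇V=0 decouples.
∂V/∂p = 4p = 0 at p ∈ {0}; ∂V/∂q = 8(q - 2)(q + 2)(q + 3) = 0 at q ∈ {-3, -2, 2}.
The Hessian is diagonal: diag(V_pp, V_qq). Second derivatives: V_pp(0)=4; V_qq(-3)=40, V_qq(-2)=-32, V_qq(2)=160.
Local minima occur where both diagonal entries positive: (0, -3), (0, 2). Count: 2.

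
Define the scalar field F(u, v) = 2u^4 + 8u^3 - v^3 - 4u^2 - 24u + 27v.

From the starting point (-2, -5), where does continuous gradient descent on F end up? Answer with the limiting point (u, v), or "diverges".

F is separable, so gradient descent decouples: u follows -∂F/∂u, v follows -∂F/∂v.
∂F/∂u = 8(u - 1)(u + 1)(u + 3); at u=-2 this is 24, so u decreases.
∂F/∂v = -3(v - 3)(v + 3); at v=-5 this is -48, so v increases.
u converges to its nearest critical value -3 (a local min of the u-part); v converges to -3. The iterate converges to (-3, -3).

(-3, -3)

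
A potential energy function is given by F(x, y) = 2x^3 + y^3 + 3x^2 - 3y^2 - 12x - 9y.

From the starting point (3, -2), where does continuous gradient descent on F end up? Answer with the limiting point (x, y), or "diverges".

diverges

F is separable, so gradient descent decouples: x follows -∂F/∂x, y follows -∂F/∂y.
∂F/∂x = 6(x - 1)(x + 2); at x=3 this is 60, so x decreases.
∂F/∂y = 3(y - 3)(y + 1); at y=-2 this is 15, so y decreases.
The y-coordinate has no critical point in that direction and runs off to infinity.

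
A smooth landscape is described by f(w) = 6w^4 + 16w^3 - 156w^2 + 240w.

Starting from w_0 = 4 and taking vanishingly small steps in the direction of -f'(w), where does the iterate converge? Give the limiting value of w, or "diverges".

f'(w) = 24(w - 2)(w - 1)(w + 5), so f'(4) = 1296.
Gradient descent moves in the -f' direction, i.e. w is decreasing.
The nearest critical point in that direction is w = 2, where f'' = 168 > 0 (a local minimum). The iterate converges there.

2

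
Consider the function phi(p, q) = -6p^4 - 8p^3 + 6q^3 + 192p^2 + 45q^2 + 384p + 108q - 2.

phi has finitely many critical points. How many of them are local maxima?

2

phi separates as a function of p plus a function of q, so ∇phi=0 decouples.
∂phi/∂p = -24(p - 4)(p + 1)(p + 4) = 0 at p ∈ {-4, -1, 4}; ∂phi/∂q = 18(q + 2)(q + 3) = 0 at q ∈ {-3, -2}.
The Hessian is diagonal: diag(phi_pp, phi_qq). Second derivatives: phi_pp(-4)=-576, phi_pp(-1)=360, phi_pp(4)=-960; phi_qq(-3)=-18, phi_qq(-2)=18.
Local maxima occur where both diagonal entries negative: (-4, -3), (4, -3). Count: 2.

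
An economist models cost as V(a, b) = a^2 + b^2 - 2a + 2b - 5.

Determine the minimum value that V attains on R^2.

V(a,b) separates as P(a) + Q(b) − 5, so its minimum is min P + min Q − 5.
P'(a) = 2a - 2 vanishes at a ∈ {1}; Q'(b) = 2b + 2 vanishes at b ∈ {-1}.
Local minima of P (where P''>0): P(1)=-1. Local minima of Q: Q(-1)=-1.
So the global minimum of V is P(1) + Q(-1) − 5 = -1 − 1 − 5 = -7, attained at (1, -1).

-7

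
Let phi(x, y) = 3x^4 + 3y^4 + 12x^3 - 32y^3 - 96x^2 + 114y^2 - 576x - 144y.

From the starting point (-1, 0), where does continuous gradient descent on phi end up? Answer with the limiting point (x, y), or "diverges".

(4, 1)

phi is separable, so gradient descent decouples: x follows -∂phi/∂x, y follows -∂phi/∂y.
∂phi/∂x = 12(x - 4)(x + 3)(x + 4); at x=-1 this is -360, so x increases.
∂phi/∂y = 12(y - 4)(y - 3)(y - 1); at y=0 this is -144, so y increases.
x converges to its nearest critical value 4 (a local min of the x-part); y converges to 1. The iterate converges to (4, 1).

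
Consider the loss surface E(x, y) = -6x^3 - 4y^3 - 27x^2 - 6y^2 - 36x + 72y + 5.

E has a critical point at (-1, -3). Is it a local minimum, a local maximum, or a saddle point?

saddle point

The mixed partial ∂²E/∂x∂y is 0, so the Hessian at any point is diag(E_xx, E_yy) = diag(-18(2x + 3), -12(2y + 1)).
At (-1, -3): H = diag(-18, 60).
The eigenvalues have opposite signs, so H is indefinite: a saddle point.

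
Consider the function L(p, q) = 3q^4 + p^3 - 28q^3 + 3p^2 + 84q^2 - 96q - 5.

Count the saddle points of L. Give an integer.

L separates as a function of p plus a function of q, so ∇L=0 decouples.
∂L/∂p = 3p(p + 2) = 0 at p ∈ {-2, 0}; ∂L/∂q = 12(q - 4)(q - 2)(q - 1) = 0 at q ∈ {1, 2, 4}.
The Hessian is diagonal: diag(L_pp, L_qq). Second derivatives: L_pp(-2)=-6, L_pp(0)=6; L_qq(1)=36, L_qq(2)=-24, L_qq(4)=72.
Saddle points occur where the two diagonal entries have opposite signs: (-2, 1), (-2, 4), (0, 2). Count: 3.

3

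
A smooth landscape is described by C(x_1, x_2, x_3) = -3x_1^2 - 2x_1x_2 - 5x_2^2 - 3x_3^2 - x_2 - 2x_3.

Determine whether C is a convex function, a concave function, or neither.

concave

C is quadratic, so its Hessian is the constant matrix H = [[-6, -2, 0], [-2, -10, 0], [0, 0, -6]].
Leading principal minors: -6, 56, -336.
Signs alternate −, +, − ⇒ H ≺ 0 ⇒ concave.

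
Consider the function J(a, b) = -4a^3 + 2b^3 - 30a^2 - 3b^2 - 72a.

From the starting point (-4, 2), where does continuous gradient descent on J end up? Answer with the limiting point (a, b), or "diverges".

J is separable, so gradient descent decouples: a follows -∂J/∂a, b follows -∂J/∂b.
∂J/∂a = -12(a + 2)(a + 3); at a=-4 this is -24, so a increases.
∂J/∂b = 6b(b - 1); at b=2 this is 12, so b decreases.
a converges to its nearest critical value -3 (a local min of the a-part); b converges to 1. The iterate converges to (-3, 1).

(-3, 1)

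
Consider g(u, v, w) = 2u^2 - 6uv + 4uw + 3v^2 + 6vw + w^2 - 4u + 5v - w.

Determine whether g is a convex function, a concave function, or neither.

neither

g is quadratic, so its Hessian is the constant matrix H = [[4, -6, 4], [-6, 6, 6], [4, 6, 2]].
Leading principal minors: 4, -12, -552.
Neither pattern holds ⇒ H is indefinite ⇒ neither convex nor concave.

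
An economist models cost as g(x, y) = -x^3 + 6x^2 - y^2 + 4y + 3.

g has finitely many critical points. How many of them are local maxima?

g separates as a function of x plus a function of y, so ∇g=0 decouples.
∂g/∂x = -3x(x - 4) = 0 at x ∈ {0, 4}; ∂g/∂y = -2(y - 2) = 0 at y ∈ {2}.
The Hessian is diagonal: diag(g_xx, g_yy). Second derivatives: g_xx(0)=12, g_xx(4)=-12; g_yy(2)=-2.
Local maxima occur where both diagonal entries negative: (4, 2). Count: 1.

1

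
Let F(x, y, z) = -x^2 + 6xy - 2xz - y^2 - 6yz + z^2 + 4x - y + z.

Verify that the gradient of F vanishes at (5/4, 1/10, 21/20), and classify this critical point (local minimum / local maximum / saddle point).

∇F = (-2x + 6y - 2z + 4, 6x - 2y - 6z - 1, -2x - 6y + 2z + 1); substituting (5/4, 1/10, 21/20) gives ∇F = (0, 0, 0), so (5/4, 1/10, 21/20) is indeed a critical point.
The Hessian is constant: H = [[-2, 6, -2], [6, -2, -6], [-2, -6, 2]].
Leading principal minors: Δ₁ = -2, Δ₂ = -32, Δ₃ = 160.
The minors fit neither the all-positive nor the alternating-sign pattern, so H is indefinite: a saddle point.

saddle point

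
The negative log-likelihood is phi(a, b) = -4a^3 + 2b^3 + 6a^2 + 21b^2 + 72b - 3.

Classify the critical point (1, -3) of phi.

The mixed partial ∂²phi/∂a∂b is 0, so the Hessian at any point is diag(phi_aa, phi_bb) = diag(12(-2a + 1), 6(2b + 7)).
At (1, -3): H = diag(-12, 6).
The eigenvalues have opposite signs, so H is indefinite: a saddle point.

saddle point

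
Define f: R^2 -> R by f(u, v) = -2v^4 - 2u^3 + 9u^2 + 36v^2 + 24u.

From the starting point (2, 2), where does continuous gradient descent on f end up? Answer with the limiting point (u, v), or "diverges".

(-1, 0)

f is separable, so gradient descent decouples: u follows -∂f/∂u, v follows -∂f/∂v.
∂f/∂u = -6(u - 4)(u + 1); at u=2 this is 36, so u decreases.
∂f/∂v = -8v(v - 3)(v + 3); at v=2 this is 80, so v decreases.
u converges to its nearest critical value -1 (a local min of the u-part); v converges to 0. The iterate converges to (-1, 0).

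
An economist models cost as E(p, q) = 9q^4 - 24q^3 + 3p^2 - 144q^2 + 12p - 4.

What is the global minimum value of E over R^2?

E(p,q) separates as A(p) + B(q) − 4, so its minimum is min A + min B − 4.
A'(p) = 6p + 12 vanishes at p ∈ {-2}; B'(q) = 36q(q - 4)(q + 2) vanishes at q ∈ {-2, 0, 4}.
Local minima of A (where A''>0): A(-2)=-12. Local minima of B: B(-2)=-240, B(4)=-1536.
So the global minimum of E is A(-2) + B(4) − 4 = -12 − 1536 − 4 = -1552, attained at (-2, 4).

-1552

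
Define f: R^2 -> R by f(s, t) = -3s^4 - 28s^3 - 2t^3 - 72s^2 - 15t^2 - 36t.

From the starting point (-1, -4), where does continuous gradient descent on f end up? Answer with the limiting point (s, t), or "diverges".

f is separable, so gradient descent decouples: s follows -∂f/∂s, t follows -∂f/∂t.
∂f/∂s = -12s(s + 3)(s + 4); at s=-1 this is 72, so s decreases.
∂f/∂t = -6(t + 2)(t + 3); at t=-4 this is -12, so t increases.
s converges to its nearest critical value -3 (a local min of the s-part); t converges to -3. The iterate converges to (-3, -3).

(-3, -3)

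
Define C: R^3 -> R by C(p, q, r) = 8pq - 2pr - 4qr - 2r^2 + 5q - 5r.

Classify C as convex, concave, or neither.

neither

C is quadratic, so its Hessian is the constant matrix H = [[0, 8, -2], [8, 0, -4], [-2, -4, -4]].
Leading principal minors: 0, -64, 384.
Neither pattern holds ⇒ H is indefinite ⇒ neither convex nor concave.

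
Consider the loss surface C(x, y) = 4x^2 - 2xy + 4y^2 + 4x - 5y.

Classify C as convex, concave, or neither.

convex

C is quadratic, so its Hessian is the constant matrix H = [[8, -2], [-2, 8]].
det(H) = 60, tr(H) = 16.
det(H) > 0 and tr(H) > 0, so H is positive definite everywhere: convex.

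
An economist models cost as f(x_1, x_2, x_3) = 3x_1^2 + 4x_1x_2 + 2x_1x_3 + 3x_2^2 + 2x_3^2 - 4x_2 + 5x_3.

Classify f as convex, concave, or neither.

convex

f is quadratic, so its Hessian is the constant matrix H = [[6, 4, 2], [4, 6, 0], [2, 0, 4]].
Leading principal minors: 6, 20, 56.
All positive ⇒ H ≻ 0 ⇒ convex.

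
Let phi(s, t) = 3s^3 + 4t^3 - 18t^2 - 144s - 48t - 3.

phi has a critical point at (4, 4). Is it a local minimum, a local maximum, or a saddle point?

local minimum

The mixed partial ∂²phi/∂s∂t is 0, so the Hessian at any point is diag(phi_ss, phi_tt) = diag(18s, 12(2t - 3)).
At (4, 4): H = diag(72, 60).
Both eigenvalues are positive, so H is positive definite: a local minimum.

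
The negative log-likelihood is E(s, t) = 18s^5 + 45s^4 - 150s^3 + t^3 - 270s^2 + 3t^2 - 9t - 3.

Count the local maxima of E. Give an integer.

E separates as a function of s plus a function of t, so ∇E=0 decouples.
∂E/∂s = 90s(s - 2)(s + 1)(s + 3) = 0 at s ∈ {-3, -1, 0, 2}; ∂E/∂t = 3(t - 1)(t + 3) = 0 at t ∈ {-3, 1}.
The Hessian is diagonal: diag(E_ss, E_tt). Second derivatives: E_ss(-3)=-2700, E_ss(-1)=540, E_ss(0)=-540, E_ss(2)=2700; E_tt(-3)=-12, E_tt(1)=12.
Local maxima occur where both diagonal entries negative: (-3, -3), (0, -3). Count: 2.

2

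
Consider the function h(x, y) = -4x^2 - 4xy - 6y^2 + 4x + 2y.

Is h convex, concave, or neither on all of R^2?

h is quadratic, so its Hessian is the constant matrix H = [[-8, -4], [-4, -12]].
det(H) = 80, tr(H) = -20.
det(H) > 0 and tr(H) < 0, so H is negative definite everywhere: concave.

concave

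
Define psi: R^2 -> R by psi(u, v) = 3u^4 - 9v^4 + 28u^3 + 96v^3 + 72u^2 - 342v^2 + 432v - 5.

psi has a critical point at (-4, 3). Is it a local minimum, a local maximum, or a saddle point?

The mixed partial ∂²psi/∂u∂v is 0, so the Hessian at any point is diag(psi_uu, psi_vv) = diag(12(3u^2 + 14u + 12), 36(-3v^2 + 16v - 19)).
At (-4, 3): H = diag(48, 72).
Both eigenvalues are positive, so H is positive definite: a local minimum.

local minimum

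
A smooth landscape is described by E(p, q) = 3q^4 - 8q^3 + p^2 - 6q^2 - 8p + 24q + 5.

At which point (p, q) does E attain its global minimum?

(4, -1)

E(p,q) separates as A(p) + B(q) + 5, so its minimum is min A + min B + 5.
A'(p) = 2p - 8 vanishes at p ∈ {4}; B'(q) = 12(q - 2)(q - 1)(q + 1) vanishes at q ∈ {-1, 1, 2}.
Local minima of A (where A''>0): A(4)=-16. Local minima of B: B(-1)=-19, B(2)=8.
So the global minimum of E is A(4) + B(-1) + 5 = -16 − 19 + 5 = -30, attained at (4, -1).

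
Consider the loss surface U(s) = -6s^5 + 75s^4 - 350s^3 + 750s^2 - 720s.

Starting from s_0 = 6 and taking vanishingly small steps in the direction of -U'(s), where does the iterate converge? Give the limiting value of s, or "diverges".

diverges

U'(s) = -30(s - 4)(s - 3)(s - 2)(s - 1), so U'(6) = -3600.
Gradient descent moves in the -U' direction, i.e. s is increasing.
There is no critical point above s=6, and U' keeps the same sign, so the iterate runs off to +∞.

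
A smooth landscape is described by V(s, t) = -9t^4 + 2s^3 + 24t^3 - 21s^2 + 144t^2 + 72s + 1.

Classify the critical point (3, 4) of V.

The mixed partial ∂²V/∂s∂t is 0, so the Hessian at any point is diag(V_ss, V_tt) = diag(6(2s - 7), 36(-3t^2 + 4t + 8)).
At (3, 4): H = diag(-6, -864).
Both eigenvalues are negative, so H is negative definite: a local maximum.

local maximum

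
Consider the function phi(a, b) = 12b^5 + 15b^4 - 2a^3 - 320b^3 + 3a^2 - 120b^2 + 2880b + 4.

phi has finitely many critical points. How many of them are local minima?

2

phi separates as a function of a plus a function of b, so ∇phi=0 decouples.
∂phi/∂a = -6a(a - 1) = 0 at a ∈ {0, 1}; ∂phi/∂b = 60(b - 3)(b - 2)(b + 2)(b + 4) = 0 at b ∈ {-4, -2, 2, 3}.
The Hessian is diagonal: diag(phi_aa, phi_bb). Second derivatives: phi_aa(0)=6, phi_aa(1)=-6; phi_bb(-4)=-5040, phi_bb(-2)=2400, phi_bb(2)=-1440, phi_bb(3)=2100.
Local minima occur where both diagonal entries positive: (0, -2), (0, 3). Count: 2.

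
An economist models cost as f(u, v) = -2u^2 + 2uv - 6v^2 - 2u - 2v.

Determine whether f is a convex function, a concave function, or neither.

concave

f is quadratic, so its Hessian is the constant matrix H = [[-4, 2], [2, -12]].
det(H) = 44, tr(H) = -16.
det(H) > 0 and tr(H) < 0, so H is negative definite everywhere: concave.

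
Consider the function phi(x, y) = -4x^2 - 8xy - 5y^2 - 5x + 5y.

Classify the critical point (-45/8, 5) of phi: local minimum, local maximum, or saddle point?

local maximum

The Hessian of phi is constant: H = [[-8, -8], [-8, -10]].
det(H) = (-8)·(-10) − (-8)² = 16.
det(H) > 0 and tr(H) = -18 < 0, so H is negative definite and the point is a local maximum.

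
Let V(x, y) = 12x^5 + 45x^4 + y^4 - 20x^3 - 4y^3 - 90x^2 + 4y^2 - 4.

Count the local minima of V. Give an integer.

V separates as a function of x plus a function of y, so ∇V=0 decouples.
∂V/∂x = 60x(x - 1)(x + 1)(x + 3) = 0 at x ∈ {-3, -1, 0, 1}; ∂V/∂y = 4y(y - 2)(y - 1) = 0 at y ∈ {0, 1, 2}.
The Hessian is diagonal: diag(V_xx, V_yy). Second derivatives: V_xx(-3)=-1440, V_xx(-1)=240, V_xx(0)=-180, V_xx(1)=480; V_yy(0)=8, V_yy(1)=-4, V_yy(2)=8.
Local minima occur where both diagonal entries positive: (-1, 0), (-1, 2), (1, 0), (1, 2). Count: 4.

4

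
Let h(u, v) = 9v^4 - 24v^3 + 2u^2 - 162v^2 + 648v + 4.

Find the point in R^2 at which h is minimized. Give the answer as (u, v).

(0, -3)

h(u,v) separates as P(u) + Q(v) + 4, so its minimum is min P + min Q + 4.
P'(u) = 4u vanishes at u ∈ {0}; Q'(v) = 36(v - 3)(v - 2)(v + 3) vanishes at v ∈ {-3, 2, 3}.
Local minima of P (where P''>0): P(0)=0. Local minima of Q: Q(-3)=-2025, Q(3)=567.
So the global minimum of h is P(0) + Q(-3) + 4 = 0 − 2025 + 4 = -2021, attained at (0, -3).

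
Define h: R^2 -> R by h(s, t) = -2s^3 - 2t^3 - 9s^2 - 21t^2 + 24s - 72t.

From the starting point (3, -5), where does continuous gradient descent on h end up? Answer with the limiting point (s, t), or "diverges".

diverges

h is separable, so gradient descent decouples: s follows -∂h/∂s, t follows -∂h/∂t.
∂h/∂s = -6(s - 1)(s + 4); at s=3 this is -84, so s increases.
∂h/∂t = -6(t + 3)(t + 4); at t=-5 this is -12, so t increases.
The s-coordinate has no critical point in that direction and runs off to infinity.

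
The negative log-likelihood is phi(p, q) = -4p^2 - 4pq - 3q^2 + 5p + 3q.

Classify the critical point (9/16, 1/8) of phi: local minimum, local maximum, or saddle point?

The Hessian of phi is constant: H = [[-8, -4], [-4, -6]].
det(H) = (-8)·(-6) − (-4)² = 32.
det(H) > 0 and tr(H) = -14 < 0, so H is negative definite and the point is a local maximum.

local maximum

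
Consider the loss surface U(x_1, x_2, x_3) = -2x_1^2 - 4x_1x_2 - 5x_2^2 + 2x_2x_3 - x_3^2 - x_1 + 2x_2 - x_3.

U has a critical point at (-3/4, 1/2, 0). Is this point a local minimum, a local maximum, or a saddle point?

The Hessian is constant: H = [[-4, -4, 0], [-4, -10, 2], [0, 2, -2]].
Leading principal minors: Δ₁ = -4, Δ₂ = 24, Δ₃ = -32.
The minors alternate sign starting negative (−, +, −), so H is negative definite: a local maximum.

local maximum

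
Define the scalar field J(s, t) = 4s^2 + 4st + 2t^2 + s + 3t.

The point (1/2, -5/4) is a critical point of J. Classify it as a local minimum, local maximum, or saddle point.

local minimum

The Hessian of J is constant: H = [[8, 4], [4, 4]].
det(H) = 8·4 − 4² = 16.
det(H) > 0 and tr(H) = 12 > 0, so H is positive definite and the point is a local minimum.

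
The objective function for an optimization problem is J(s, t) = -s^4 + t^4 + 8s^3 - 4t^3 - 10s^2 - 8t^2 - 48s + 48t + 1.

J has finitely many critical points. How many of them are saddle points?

J separates as a function of s plus a function of t, so ∇J=0 decouples.
∂J/∂s = -4(s - 4)(s - 3)(s + 1) = 0 at s ∈ {-1, 3, 4}; ∂J/∂t = 4(t - 3)(t - 2)(t + 2) = 0 at t ∈ {-2, 2, 3}.
The Hessian is diagonal: diag(J_ss, J_tt). Second derivatives: J_ss(-1)=-80, J_ss(3)=16, J_ss(4)=-20; J_tt(-2)=80, J_tt(2)=-16, J_tt(3)=20.
Saddle points occur where the two diagonal entries have opposite signs: (-1, -2), (-1, 3), (3, 2), (4, -2), (4, 3). Count: 5.

5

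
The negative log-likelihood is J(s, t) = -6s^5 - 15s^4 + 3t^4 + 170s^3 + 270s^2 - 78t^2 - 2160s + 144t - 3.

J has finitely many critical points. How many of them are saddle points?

6

J separates as a function of s plus a function of t, so ∇J=0 decouples.
∂J/∂s = -30(s - 3)(s - 2)(s + 3)(s + 4) = 0 at s ∈ {-4, -3, 2, 3}; ∂J/∂t = 12(t - 3)(t - 1)(t + 4) = 0 at t ∈ {-4, 1, 3}.
The Hessian is diagonal: diag(J_ss, J_tt). Second derivatives: J_ss(-4)=1260, J_ss(-3)=-900, J_ss(2)=900, J_ss(3)=-1260; J_tt(-4)=420, J_tt(1)=-120, J_tt(3)=168.
Saddle points occur where the two diagonal entries have opposite signs: (-4, 1), (-3, -4), (-3, 3), (2, 1), (3, -4), (3, 3). Count: 6.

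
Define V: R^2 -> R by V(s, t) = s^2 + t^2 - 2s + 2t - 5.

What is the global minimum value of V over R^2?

-7

V(s,t) separates as P(s) + Q(t) − 5, so its minimum is min P + min Q − 5.
P'(s) = 2s - 2 vanishes at s ∈ {1}; Q'(t) = 2(t + 1) vanishes at t ∈ {-1}.
Local minima of P (where P''>0): P(1)=-1. Local minima of Q: Q(-1)=-1.
So the global minimum of V is P(1) + Q(-1) − 5 = -1 − 1 − 5 = -7, attained at (1, -1).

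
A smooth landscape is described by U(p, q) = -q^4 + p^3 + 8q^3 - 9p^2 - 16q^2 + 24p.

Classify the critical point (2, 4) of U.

local maximum

The mixed partial ∂²U/∂p∂q is 0, so the Hessian at any point is diag(U_pp, U_qq) = diag(6(p - 3), 4(-3q^2 + 12q - 8)).
At (2, 4): H = diag(-6, -32).
Both eigenvalues are negative, so H is negative definite: a local maximum.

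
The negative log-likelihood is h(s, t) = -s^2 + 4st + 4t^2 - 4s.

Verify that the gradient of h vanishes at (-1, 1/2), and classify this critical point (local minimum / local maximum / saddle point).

saddle point

∇h = (-2s + 4t - 4, 4s + 8t); substituting (-1, 1/2) gives ∇h = (0, 0), so (-1, 1/2) is indeed a critical point.
The Hessian of h is constant: H = [[-2, 4], [4, 8]].
det(H) = (-2)·8 − 4² = -32.
Since det(H) < 0, H is indefinite and the critical point is a saddle point.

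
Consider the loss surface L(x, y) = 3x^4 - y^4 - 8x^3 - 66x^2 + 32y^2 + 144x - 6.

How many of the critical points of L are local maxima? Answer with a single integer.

2

L separates as a function of x plus a function of y, so ∇L=0 decouples.
∂L/∂x = 12(x - 4)(x - 1)(x + 3) = 0 at x ∈ {-3, 1, 4}; ∂L/∂y = -4y(y - 4)(y + 4) = 0 at y ∈ {-4, 0, 4}.
The Hessian is diagonal: diag(L_xx, L_yy). Second derivatives: L_xx(-3)=336, L_xx(1)=-144, L_xx(4)=252; L_yy(-4)=-128, L_yy(0)=64, L_yy(4)=-128.
Local maxima occur where both diagonal entries negative: (1, -4), (1, 4). Count: 2.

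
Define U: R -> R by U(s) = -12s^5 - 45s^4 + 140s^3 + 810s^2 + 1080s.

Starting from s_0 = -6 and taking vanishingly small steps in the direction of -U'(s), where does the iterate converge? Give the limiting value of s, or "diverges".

-3

U'(s) = -60(s - 3)(s + 1)(s + 2)(s + 3), so U'(-6) = -32400.
Gradient descent moves in the -U' direction, i.e. s is increasing.
The nearest critical point in that direction is s = -3, where U'' = 720 > 0 (a local minimum). The iterate converges there.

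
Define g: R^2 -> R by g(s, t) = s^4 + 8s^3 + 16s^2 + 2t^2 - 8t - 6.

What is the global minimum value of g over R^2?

g(s,t) separates as P(s) + Q(t) − 6, so its minimum is min P + min Q − 6.
P'(s) = 4s(s + 2)(s + 4) vanishes at s ∈ {-4, -2, 0}; Q'(t) = 4(t - 2) vanishes at t ∈ {2}.
Local minima of P (where P''>0): P(-4)=0, P(0)=0. Local minima of Q: Q(2)=-8.
So the global minimum of g is P(-4) + Q(2) − 6 = 0 − 8 − 6 = -14, attained at (-4, 2).

-14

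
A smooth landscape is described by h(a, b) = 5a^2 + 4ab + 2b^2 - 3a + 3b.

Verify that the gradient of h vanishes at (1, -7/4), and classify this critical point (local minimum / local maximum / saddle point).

∇h = (10a + 4b - 3, 4a + 4b + 3); substituting (1, -7/4) gives ∇h = (0, 0), so (1, -7/4) is indeed a critical point.
The Hessian of h is constant: H = [[10, 4], [4, 4]].
det(H) = 10·4 − 4² = 24.
det(H) > 0 and tr(H) = 14 > 0, so H is positive definite and the point is a local minimum.

local minimum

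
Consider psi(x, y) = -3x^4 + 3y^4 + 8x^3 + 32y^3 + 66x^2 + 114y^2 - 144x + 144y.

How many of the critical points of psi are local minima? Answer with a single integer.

2

psi separates as a function of x plus a function of y, so ∇psi=0 decouples.
∂psi/∂x = -12(x - 4)(x - 1)(x + 3) = 0 at x ∈ {-3, 1, 4}; ∂psi/∂y = 12(y + 1)(y + 3)(y + 4) = 0 at y ∈ {-4, -3, -1}.
The Hessian is diagonal: diag(psi_xx, psi_yy). Second derivatives: psi_xx(-3)=-336, psi_xx(1)=144, psi_xx(4)=-252; psi_yy(-4)=36, psi_yy(-3)=-24, psi_yy(-1)=72.
Local minima occur where both diagonal entries positive: (1, -4), (1, -1). Count: 2.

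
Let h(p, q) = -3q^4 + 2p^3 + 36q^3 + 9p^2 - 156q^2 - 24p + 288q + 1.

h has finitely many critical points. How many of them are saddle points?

h separates as a function of p plus a function of q, so ∇h=0 decouples.
∂h/∂p = 6(p - 1)(p + 4) = 0 at p ∈ {-4, 1}; ∂h/∂q = -12(q - 4)(q - 3)(q - 2) = 0 at q ∈ {2, 3, 4}.
The Hessian is diagonal: diag(h_pp, h_qq). Second derivatives: h_pp(-4)=-30, h_pp(1)=30; h_qq(2)=-24, h_qq(3)=12, h_qq(4)=-24.
Saddle points occur where the two diagonal entries have opposite signs: (-4, 3), (1, 2), (1, 4). Count: 3.

3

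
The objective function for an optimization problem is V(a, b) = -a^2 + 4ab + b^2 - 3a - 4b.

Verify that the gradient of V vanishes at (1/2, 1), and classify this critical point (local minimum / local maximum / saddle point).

∇V = (-2a + 4b - 3, 4a + 2b - 4); substituting (1/2, 1) gives ∇V = (0, 0), so (1/2, 1) is indeed a critical point.
The Hessian of V is constant: H = [[-2, 4], [4, 2]].
det(H) = (-2)·2 − 4² = -20.
Since det(H) < 0, H is indefinite and the critical point is a saddle point.

saddle point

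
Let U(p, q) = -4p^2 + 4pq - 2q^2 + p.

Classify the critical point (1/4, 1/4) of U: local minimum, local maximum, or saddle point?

The Hessian of U is constant: H = [[-8, 4], [4, -4]].
det(H) = (-8)·(-4) − 4² = 16.
det(H) > 0 and tr(H) = -12 < 0, so H is negative definite and the point is a local maximum.

local maximum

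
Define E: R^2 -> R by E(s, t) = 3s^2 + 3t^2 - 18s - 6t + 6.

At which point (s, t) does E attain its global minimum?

E(s,t) separates as P(s) + Q(t) + 6, so its minimum is min P + min Q + 6.
P'(s) = 6s - 18 vanishes at s ∈ {3}; Q'(t) = 6(t - 1) vanishes at t ∈ {1}.
Local minima of P (where P''>0): P(3)=-27. Local minima of Q: Q(1)=-3.
So the global minimum of E is P(3) + Q(1) + 6 = -27 − 3 + 6 = -24, attained at (3, 1).

(3, 1)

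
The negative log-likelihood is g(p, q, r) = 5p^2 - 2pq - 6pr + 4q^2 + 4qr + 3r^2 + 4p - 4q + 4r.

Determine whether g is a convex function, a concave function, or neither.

convex

g is quadratic, so its Hessian is the constant matrix H = [[10, -2, -6], [-2, 8, 4], [-6, 4, 6]].
Leading principal minors: 10, 76, 104.
All positive ⇒ H ≻ 0 ⇒ convex.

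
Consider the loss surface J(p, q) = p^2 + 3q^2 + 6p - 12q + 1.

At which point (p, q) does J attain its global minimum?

J(p,q) separates as A(p) + B(q) + 1, so its minimum is min A + min B + 1.
A'(p) = 2p + 6 vanishes at p ∈ {-3}; B'(q) = 6q - 12 vanishes at q ∈ {2}.
Local minima of A (where A''>0): A(-3)=-9. Local minima of B: B(2)=-12.
So the global minimum of J is A(-3) + B(2) + 1 = -9 − 12 + 1 = -20, attained at (-3, 2).

(-3, 2)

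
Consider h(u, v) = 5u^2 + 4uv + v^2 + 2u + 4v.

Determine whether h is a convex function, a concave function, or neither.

convex

h is quadratic, so its Hessian is the constant matrix H = [[10, 4], [4, 2]].
det(H) = 4, tr(H) = 12.
det(H) > 0 and tr(H) > 0, so H is positive definite everywhere: convex.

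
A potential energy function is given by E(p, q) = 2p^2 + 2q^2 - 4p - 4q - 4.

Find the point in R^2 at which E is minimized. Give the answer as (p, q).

(1, 1)

E(p,q) separates as A(p) + B(q) − 4, so its minimum is min A + min B − 4.
A'(p) = 4p - 4 vanishes at p ∈ {1}; B'(q) = 4q - 4 vanishes at q ∈ {1}.
Local minima of A (where A''>0): A(1)=-2. Local minima of B: B(1)=-2.
So the global minimum of E is A(1) + B(1) − 4 = -2 − 2 − 4 = -8, attained at (1, 1).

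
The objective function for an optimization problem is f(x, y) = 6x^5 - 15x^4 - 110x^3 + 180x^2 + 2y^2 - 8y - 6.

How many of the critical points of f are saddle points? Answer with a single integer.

f separates as a function of x plus a function of y, so ∇f=0 decouples.
∂f/∂x = 30x(x - 4)(x - 1)(x + 3) = 0 at x ∈ {-3, 0, 1, 4}; ∂f/∂y = 4(y - 2) = 0 at y ∈ {2}.
The Hessian is diagonal: diag(f_xx, f_yy). Second derivatives: f_xx(-3)=-2520, f_xx(0)=360, f_xx(1)=-360, f_xx(4)=2520; f_yy(2)=4.
Saddle points occur where the two diagonal entries have opposite signs: (-3, 2), (1, 2). Count: 2.

2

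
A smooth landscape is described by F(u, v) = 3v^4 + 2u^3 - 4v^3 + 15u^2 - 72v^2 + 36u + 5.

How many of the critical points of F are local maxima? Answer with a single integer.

1

F separates as a function of u plus a function of v, so ∇F=0 decouples.
∂F/∂u = 6(u + 2)(u + 3) = 0 at u ∈ {-3, -2}; ∂F/∂v = 12v(v - 4)(v + 3) = 0 at v ∈ {-3, 0, 4}.
The Hessian is diagonal: diag(F_uu, F_vv). Second derivatives: F_uu(-3)=-6, F_uu(-2)=6; F_vv(-3)=252, F_vv(0)=-144, F_vv(4)=336.
Local maxima occur where both diagonal entries negative: (-3, 0). Count: 1.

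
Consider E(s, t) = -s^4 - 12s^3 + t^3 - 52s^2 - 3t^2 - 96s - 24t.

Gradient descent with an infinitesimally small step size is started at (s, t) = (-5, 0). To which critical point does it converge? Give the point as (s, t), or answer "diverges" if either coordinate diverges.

E is separable, so gradient descent decouples: s follows -∂E/∂s, t follows -∂E/∂t.
∂E/∂s = -4(s + 2)(s + 3)(s + 4); at s=-5 this is 24, so s decreases.
∂E/∂t = 3(t - 4)(t + 2); at t=0 this is -24, so t increases.
The s-coordinate has no critical point in that direction and runs off to infinity.

diverges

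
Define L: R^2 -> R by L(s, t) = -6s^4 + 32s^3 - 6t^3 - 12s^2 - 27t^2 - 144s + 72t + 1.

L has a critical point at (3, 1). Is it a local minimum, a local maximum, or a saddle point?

The mixed partial ∂²L/∂s∂t is 0, so the Hessian at any point is diag(L_ss, L_tt) = diag(24(-3s^2 + 8s - 1), -18(2t + 3)).
At (3, 1): H = diag(-96, -90).
Both eigenvalues are negative, so H is negative definite: a local maximum.

local maximum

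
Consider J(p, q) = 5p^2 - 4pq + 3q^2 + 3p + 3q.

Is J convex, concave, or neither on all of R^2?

J is quadratic, so its Hessian is the constant matrix H = [[10, -4], [-4, 6]].
det(H) = 44, tr(H) = 16.
det(H) > 0 and tr(H) > 0, so H is positive definite everywhere: convex.

convex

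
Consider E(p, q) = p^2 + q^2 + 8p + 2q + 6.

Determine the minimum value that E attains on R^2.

-11

E(p,q) separates as A(p) + B(q) + 6, so its minimum is min A + min B + 6.
A'(p) = 2p + 8 vanishes at p ∈ {-4}; B'(q) = 2q + 2 vanishes at q ∈ {-1}.
Local minima of A (where A''>0): A(-4)=-16. Local minima of B: B(-1)=-1.
So the global minimum of E is A(-4) + B(-1) + 6 = -16 − 1 + 6 = -11, attained at (-4, -1).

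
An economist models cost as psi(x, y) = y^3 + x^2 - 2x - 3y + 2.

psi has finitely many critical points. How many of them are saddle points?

psi separates as a function of x plus a function of y, so ∇psi=0 decouples.
∂psi/∂x = 2(x - 1) = 0 at x ∈ {1}; ∂psi/∂y = 3(y - 1)(y + 1) = 0 at y ∈ {-1, 1}.
The Hessian is diagonal: diag(psi_xx, psi_yy). Second derivatives: psi_xx(1)=2; psi_yy(-1)=-6, psi_yy(1)=6.
Saddle points occur where the two diagonal entries have opposite signs: (1, -1). Count: 1.

1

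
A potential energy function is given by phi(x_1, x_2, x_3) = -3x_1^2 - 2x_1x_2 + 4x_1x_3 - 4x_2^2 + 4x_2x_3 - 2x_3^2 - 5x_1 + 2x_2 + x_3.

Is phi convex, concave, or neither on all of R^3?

concave

phi is quadratic, so its Hessian is the constant matrix H = [[-6, -2, 4], [-2, -8, 4], [4, 4, -4]].
Leading principal minors: -6, 44, -16.
Signs alternate −, +, − ⇒ H ≺ 0 ⇒ concave.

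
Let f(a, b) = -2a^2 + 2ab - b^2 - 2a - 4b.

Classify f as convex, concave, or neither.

concave

f is quadratic, so its Hessian is the constant matrix H = [[-4, 2], [2, -2]].
det(H) = 4, tr(H) = -6.
det(H) > 0 and tr(H) < 0, so H is negative definite everywhere: concave.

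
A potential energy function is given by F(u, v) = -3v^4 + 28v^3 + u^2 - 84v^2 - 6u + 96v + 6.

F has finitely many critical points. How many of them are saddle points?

F separates as a function of u plus a function of v, so ∇F=0 decouples.
∂F/∂u = 2(u - 3) = 0 at u ∈ {3}; ∂F/∂v = -12(v - 4)(v - 2)(v - 1) = 0 at v ∈ {1, 2, 4}.
The Hessian is diagonal: diag(F_uu, F_vv). Second derivatives: F_uu(3)=2; F_vv(1)=-36, F_vv(2)=24, F_vv(4)=-72.
Saddle points occur where the two diagonal entries have opposite signs: (3, 1), (3, 4). Count: 2.

2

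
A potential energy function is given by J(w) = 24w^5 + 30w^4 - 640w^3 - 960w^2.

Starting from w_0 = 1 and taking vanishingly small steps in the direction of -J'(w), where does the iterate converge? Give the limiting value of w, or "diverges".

4

J'(w) = 120w(w - 4)(w + 1)(w + 4), so J'(1) = -3600.
Gradient descent moves in the -J' direction, i.e. w is increasing.
The nearest critical point in that direction is w = 4, where J'' = 19200 > 0 (a local minimum). The iterate converges there.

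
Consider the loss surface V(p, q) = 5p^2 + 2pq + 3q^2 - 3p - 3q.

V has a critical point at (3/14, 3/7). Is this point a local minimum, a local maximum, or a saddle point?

The Hessian of V is constant: H = [[10, 2], [2, 6]].
det(H) = 10·6 − 2² = 56.
det(H) > 0 and tr(H) = 16 > 0, so H is positive definite and the point is a local minimum.

local minimum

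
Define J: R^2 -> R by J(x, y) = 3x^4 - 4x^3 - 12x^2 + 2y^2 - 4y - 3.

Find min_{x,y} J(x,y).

-37

J(x,y) separates as P(x) + Q(y) − 3, so its minimum is min P + min Q − 3.
P'(x) = 12x(x - 2)(x + 1) vanishes at x ∈ {-1, 0, 2}; Q'(y) = 4y - 4 vanishes at y ∈ {1}.
Local minima of P (where P''>0): P(-1)=-5, P(2)=-32. Local minima of Q: Q(1)=-2.
So the global minimum of J is P(2) + Q(1) − 3 = -32 − 2 − 3 = -37, attained at (2, 1).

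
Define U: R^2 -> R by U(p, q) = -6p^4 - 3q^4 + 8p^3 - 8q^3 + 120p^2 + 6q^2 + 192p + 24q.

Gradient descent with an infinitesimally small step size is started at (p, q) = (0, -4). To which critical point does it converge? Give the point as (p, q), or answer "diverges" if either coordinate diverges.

diverges

U is separable, so gradient descent decouples: p follows -∂U/∂p, q follows -∂U/∂q.
∂U/∂p = -24(p - 4)(p + 1)(p + 2); at p=0 this is 192, so p decreases.
∂U/∂q = -12(q - 1)(q + 1)(q + 2); at q=-4 this is 360, so q decreases.
The q-coordinate has no critical point in that direction and runs off to infinity.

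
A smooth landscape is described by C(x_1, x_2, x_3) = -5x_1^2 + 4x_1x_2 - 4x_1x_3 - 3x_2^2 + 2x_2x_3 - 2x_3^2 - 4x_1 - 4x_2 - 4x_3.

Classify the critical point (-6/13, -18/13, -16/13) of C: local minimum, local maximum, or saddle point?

The Hessian is constant: H = [[-10, 4, -4], [4, -6, 2], [-4, 2, -4]].
Leading principal minors: Δ₁ = -10, Δ₂ = 44, Δ₃ = -104.
The minors alternate sign starting negative (−, +, −), so H is negative definite: a local maximum.

local maximum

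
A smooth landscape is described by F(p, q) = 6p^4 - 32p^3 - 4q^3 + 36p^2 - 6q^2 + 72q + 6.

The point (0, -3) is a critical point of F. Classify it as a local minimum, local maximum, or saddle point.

local minimum

The mixed partial ∂²F/∂p∂q is 0, so the Hessian at any point is diag(F_pp, F_qq) = diag(24(3p^2 - 8p + 3), -12(2q + 1)).
At (0, -3): H = diag(72, 60).
Both eigenvalues are positive, so H is positive definite: a local minimum.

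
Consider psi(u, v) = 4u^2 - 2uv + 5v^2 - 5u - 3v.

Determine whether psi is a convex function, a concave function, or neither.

convex

psi is quadratic, so its Hessian is the constant matrix H = [[8, -2], [-2, 10]].
det(H) = 76, tr(H) = 18.
det(H) > 0 and tr(H) > 0, so H is positive definite everywhere: convex.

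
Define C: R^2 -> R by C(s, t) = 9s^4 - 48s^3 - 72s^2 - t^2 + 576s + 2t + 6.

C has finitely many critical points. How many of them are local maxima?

1

C separates as a function of s plus a function of t, so ∇C=0 decouples.
∂C/∂s = 36(s - 4)(s - 2)(s + 2) = 0 at s ∈ {-2, 2, 4}; ∂C/∂t = -2(t - 1) = 0 at t ∈ {1}.
The Hessian is diagonal: diag(C_ss, C_tt). Second derivatives: C_ss(-2)=864, C_ss(2)=-288, C_ss(4)=432; C_tt(1)=-2.
Local maxima occur where both diagonal entries negative: (2, 1). Count: 1.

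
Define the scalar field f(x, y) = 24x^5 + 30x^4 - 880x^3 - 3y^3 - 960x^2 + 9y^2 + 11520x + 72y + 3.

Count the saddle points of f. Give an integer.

f separates as a function of x plus a function of y, so ∇f=0 decouples.
∂f/∂x = 120(x - 4)(x - 2)(x + 3)(x + 4) = 0 at x ∈ {-4, -3, 2, 4}; ∂f/∂y = -9(y - 4)(y + 2) = 0 at y ∈ {-2, 4}.
The Hessian is diagonal: diag(f_xx, f_yy). Second derivatives: f_xx(-4)=-5760, f_xx(-3)=4200, f_xx(2)=-7200, f_xx(4)=13440; f_yy(-2)=54, f_yy(4)=-54.
Saddle points occur where the two diagonal entries have opposite signs: (-4, -2), (-3, 4), (2, -2), (4, 4). Count: 4.

4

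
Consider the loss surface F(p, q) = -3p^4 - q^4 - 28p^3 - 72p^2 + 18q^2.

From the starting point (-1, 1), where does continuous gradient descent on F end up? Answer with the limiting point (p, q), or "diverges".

F is separable, so gradient descent decouples: p follows -∂F/∂p, q follows -∂F/∂q.
∂F/∂p = -12p(p + 3)(p + 4); at p=-1 this is 72, so p decreases.
∂F/∂q = -4q(q - 3)(q + 3); at q=1 this is 32, so q decreases.
p converges to its nearest critical value -3 (a local min of the p-part); q converges to 0. The iterate converges to (-3, 0).

(-3, 0)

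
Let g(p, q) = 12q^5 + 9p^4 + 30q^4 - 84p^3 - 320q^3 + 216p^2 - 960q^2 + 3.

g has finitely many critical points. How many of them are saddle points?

g separates as a function of p plus a function of q, so ∇g=0 decouples.
∂g/∂p = 36p(p - 4)(p - 3) = 0 at p ∈ {0, 3, 4}; ∂g/∂q = 60q(q - 4)(q + 2)(q + 4) = 0 at q ∈ {-4, -2, 0, 4}.
The Hessian is diagonal: diag(g_pp, g_qq). Second derivatives: g_pp(0)=432, g_pp(3)=-108, g_pp(4)=144; g_qq(-4)=-3840, g_qq(-2)=1440, g_qq(0)=-1920, g_qq(4)=11520.
Saddle points occur where the two diagonal entries have opposite signs: (0, -4), (0, 0), (3, -2), (3, 4), (4, -4), (4, 0). Count: 6.

6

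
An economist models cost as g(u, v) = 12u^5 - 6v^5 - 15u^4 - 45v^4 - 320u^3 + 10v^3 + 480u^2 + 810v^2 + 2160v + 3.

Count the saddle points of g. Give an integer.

8

g separates as a function of u plus a function of v, so ∇g=0 decouples.
∂g/∂u = 60u(u - 4)(u - 1)(u + 4) = 0 at u ∈ {-4, 0, 1, 4}; ∂g/∂v = -30(v - 3)(v + 2)(v + 3)(v + 4) = 0 at v ∈ {-4, -3, -2, 3}.
The Hessian is diagonal: diag(g_uu, g_vv). Second derivatives: g_uu(-4)=-9600, g_uu(0)=960, g_uu(1)=-900, g_uu(4)=5760; g_vv(-4)=420, g_vv(-3)=-180, g_vv(-2)=300, g_vv(3)=-6300.
Saddle points occur where the two diagonal entries have opposite signs: (-4, -4), (-4, -2), (0, -3), (0, 3), (1, -4), (1, -2), (4, -3), (4, 3). Count: 8.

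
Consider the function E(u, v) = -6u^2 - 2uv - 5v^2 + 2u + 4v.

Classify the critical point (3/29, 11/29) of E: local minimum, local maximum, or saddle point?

local maximum

The Hessian of E is constant: H = [[-12, -2], [-2, -10]].
det(H) = (-12)·(-10) − (-2)² = 116.
det(H) > 0 and tr(H) = -22 < 0, so H is negative definite and the point is a local maximum.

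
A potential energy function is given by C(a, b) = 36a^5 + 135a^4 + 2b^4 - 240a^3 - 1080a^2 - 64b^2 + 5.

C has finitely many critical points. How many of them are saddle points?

C separates as a function of a plus a function of b, so ∇C=0 decouples.
∂C/∂a = 180a(a - 2)(a + 2)(a + 3) = 0 at a ∈ {-3, -2, 0, 2}; ∂C/∂b = 8b(b - 4)(b + 4) = 0 at b ∈ {-4, 0, 4}.
The Hessian is diagonal: diag(C_aa, C_bb). Second derivatives: C_aa(-3)=-2700, C_aa(-2)=1440, C_aa(0)=-2160, C_aa(2)=7200; C_bb(-4)=256, C_bb(0)=-128, C_bb(4)=256.
Saddle points occur where the two diagonal entries have opposite signs: (-3, -4), (-3, 4), (-2, 0), (0, -4), (0, 4), (2, 0). Count: 6.

6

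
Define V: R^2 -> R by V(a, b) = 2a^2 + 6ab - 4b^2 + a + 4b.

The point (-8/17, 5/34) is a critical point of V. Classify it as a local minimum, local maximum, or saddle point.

saddle point

The Hessian of V is constant: H = [[4, 6], [6, -8]].
det(H) = 4·(-8) − 6² = -68.
Since det(H) < 0, H is indefinite and the critical point is a saddle point.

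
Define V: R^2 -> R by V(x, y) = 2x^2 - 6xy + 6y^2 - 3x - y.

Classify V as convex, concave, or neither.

V is quadratic, so its Hessian is the constant matrix H = [[4, -6], [-6, 12]].
det(H) = 12, tr(H) = 16.
det(H) > 0 and tr(H) > 0, so H is positive definite everywhere: convex.

convex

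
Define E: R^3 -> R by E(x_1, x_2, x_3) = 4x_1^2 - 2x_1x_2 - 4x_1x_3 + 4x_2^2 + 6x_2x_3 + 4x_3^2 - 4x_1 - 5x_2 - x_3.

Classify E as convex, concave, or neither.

E is quadratic, so its Hessian is the constant matrix H = [[8, -2, -4], [-2, 8, 6], [-4, 6, 8]].
Leading principal minors: 8, 60, 160.
All positive ⇒ H ≻ 0 ⇒ convex.

convex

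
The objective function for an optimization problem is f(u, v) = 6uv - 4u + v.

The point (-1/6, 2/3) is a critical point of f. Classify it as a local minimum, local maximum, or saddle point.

The Hessian of f is constant: H = [[0, 6], [6, 0]].
det(H) = 0·0 − 6² = -36.
Since det(H) < 0, H is indefinite and the critical point is a saddle point.

saddle point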